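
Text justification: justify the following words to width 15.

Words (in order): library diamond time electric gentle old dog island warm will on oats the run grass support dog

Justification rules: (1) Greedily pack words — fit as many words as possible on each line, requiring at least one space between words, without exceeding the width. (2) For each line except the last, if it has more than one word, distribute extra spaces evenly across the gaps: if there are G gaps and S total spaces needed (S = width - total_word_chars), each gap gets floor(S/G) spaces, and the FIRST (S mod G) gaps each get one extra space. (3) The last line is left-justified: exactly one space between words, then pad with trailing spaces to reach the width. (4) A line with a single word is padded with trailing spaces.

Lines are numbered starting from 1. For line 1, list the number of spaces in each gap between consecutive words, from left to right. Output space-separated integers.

Answer: 1

Derivation:
Line 1: ['library', 'diamond'] (min_width=15, slack=0)
Line 2: ['time', 'electric'] (min_width=13, slack=2)
Line 3: ['gentle', 'old', 'dog'] (min_width=14, slack=1)
Line 4: ['island', 'warm'] (min_width=11, slack=4)
Line 5: ['will', 'on', 'oats'] (min_width=12, slack=3)
Line 6: ['the', 'run', 'grass'] (min_width=13, slack=2)
Line 7: ['support', 'dog'] (min_width=11, slack=4)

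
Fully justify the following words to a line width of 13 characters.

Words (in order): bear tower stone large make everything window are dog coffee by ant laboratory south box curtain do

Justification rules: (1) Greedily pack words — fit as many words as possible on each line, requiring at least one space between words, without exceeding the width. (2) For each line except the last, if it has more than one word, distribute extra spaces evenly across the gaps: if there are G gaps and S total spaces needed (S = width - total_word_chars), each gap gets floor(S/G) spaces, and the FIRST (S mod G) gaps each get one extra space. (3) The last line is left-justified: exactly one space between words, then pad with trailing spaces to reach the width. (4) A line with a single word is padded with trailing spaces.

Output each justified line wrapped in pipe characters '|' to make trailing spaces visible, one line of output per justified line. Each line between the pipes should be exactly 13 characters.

Answer: |bear    tower|
|stone   large|
|make         |
|everything   |
|window    are|
|dog coffee by|
|ant          |
|laboratory   |
|south     box|
|curtain do   |

Derivation:
Line 1: ['bear', 'tower'] (min_width=10, slack=3)
Line 2: ['stone', 'large'] (min_width=11, slack=2)
Line 3: ['make'] (min_width=4, slack=9)
Line 4: ['everything'] (min_width=10, slack=3)
Line 5: ['window', 'are'] (min_width=10, slack=3)
Line 6: ['dog', 'coffee', 'by'] (min_width=13, slack=0)
Line 7: ['ant'] (min_width=3, slack=10)
Line 8: ['laboratory'] (min_width=10, slack=3)
Line 9: ['south', 'box'] (min_width=9, slack=4)
Line 10: ['curtain', 'do'] (min_width=10, slack=3)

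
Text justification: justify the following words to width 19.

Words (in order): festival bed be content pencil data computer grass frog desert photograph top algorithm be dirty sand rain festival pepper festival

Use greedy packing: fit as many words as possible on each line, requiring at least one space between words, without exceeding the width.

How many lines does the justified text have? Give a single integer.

Answer: 8

Derivation:
Line 1: ['festival', 'bed', 'be'] (min_width=15, slack=4)
Line 2: ['content', 'pencil', 'data'] (min_width=19, slack=0)
Line 3: ['computer', 'grass', 'frog'] (min_width=19, slack=0)
Line 4: ['desert', 'photograph'] (min_width=17, slack=2)
Line 5: ['top', 'algorithm', 'be'] (min_width=16, slack=3)
Line 6: ['dirty', 'sand', 'rain'] (min_width=15, slack=4)
Line 7: ['festival', 'pepper'] (min_width=15, slack=4)
Line 8: ['festival'] (min_width=8, slack=11)
Total lines: 8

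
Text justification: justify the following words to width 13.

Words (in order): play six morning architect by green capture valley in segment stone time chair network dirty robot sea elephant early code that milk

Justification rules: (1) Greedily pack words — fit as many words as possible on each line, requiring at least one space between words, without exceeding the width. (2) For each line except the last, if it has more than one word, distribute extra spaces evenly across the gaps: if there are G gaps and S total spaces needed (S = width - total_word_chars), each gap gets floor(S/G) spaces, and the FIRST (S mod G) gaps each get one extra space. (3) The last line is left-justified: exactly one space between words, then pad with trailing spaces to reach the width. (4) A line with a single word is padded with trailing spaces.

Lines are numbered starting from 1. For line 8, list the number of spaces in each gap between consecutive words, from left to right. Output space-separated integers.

Answer: 1

Derivation:
Line 1: ['play', 'six'] (min_width=8, slack=5)
Line 2: ['morning'] (min_width=7, slack=6)
Line 3: ['architect', 'by'] (min_width=12, slack=1)
Line 4: ['green', 'capture'] (min_width=13, slack=0)
Line 5: ['valley', 'in'] (min_width=9, slack=4)
Line 6: ['segment', 'stone'] (min_width=13, slack=0)
Line 7: ['time', 'chair'] (min_width=10, slack=3)
Line 8: ['network', 'dirty'] (min_width=13, slack=0)
Line 9: ['robot', 'sea'] (min_width=9, slack=4)
Line 10: ['elephant'] (min_width=8, slack=5)
Line 11: ['early', 'code'] (min_width=10, slack=3)
Line 12: ['that', 'milk'] (min_width=9, slack=4)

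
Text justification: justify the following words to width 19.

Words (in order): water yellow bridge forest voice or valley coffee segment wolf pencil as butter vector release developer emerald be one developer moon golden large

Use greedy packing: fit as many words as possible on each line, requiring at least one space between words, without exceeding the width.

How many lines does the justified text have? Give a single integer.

Line 1: ['water', 'yellow', 'bridge'] (min_width=19, slack=0)
Line 2: ['forest', 'voice', 'or'] (min_width=15, slack=4)
Line 3: ['valley', 'coffee'] (min_width=13, slack=6)
Line 4: ['segment', 'wolf', 'pencil'] (min_width=19, slack=0)
Line 5: ['as', 'butter', 'vector'] (min_width=16, slack=3)
Line 6: ['release', 'developer'] (min_width=17, slack=2)
Line 7: ['emerald', 'be', 'one'] (min_width=14, slack=5)
Line 8: ['developer', 'moon'] (min_width=14, slack=5)
Line 9: ['golden', 'large'] (min_width=12, slack=7)
Total lines: 9

Answer: 9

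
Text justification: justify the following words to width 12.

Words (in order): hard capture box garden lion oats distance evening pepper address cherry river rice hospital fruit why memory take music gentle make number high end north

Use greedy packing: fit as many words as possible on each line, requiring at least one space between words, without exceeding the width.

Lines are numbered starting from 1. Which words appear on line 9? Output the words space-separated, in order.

Answer: rice

Derivation:
Line 1: ['hard', 'capture'] (min_width=12, slack=0)
Line 2: ['box', 'garden'] (min_width=10, slack=2)
Line 3: ['lion', 'oats'] (min_width=9, slack=3)
Line 4: ['distance'] (min_width=8, slack=4)
Line 5: ['evening'] (min_width=7, slack=5)
Line 6: ['pepper'] (min_width=6, slack=6)
Line 7: ['address'] (min_width=7, slack=5)
Line 8: ['cherry', 'river'] (min_width=12, slack=0)
Line 9: ['rice'] (min_width=4, slack=8)
Line 10: ['hospital'] (min_width=8, slack=4)
Line 11: ['fruit', 'why'] (min_width=9, slack=3)
Line 12: ['memory', 'take'] (min_width=11, slack=1)
Line 13: ['music', 'gentle'] (min_width=12, slack=0)
Line 14: ['make', 'number'] (min_width=11, slack=1)
Line 15: ['high', 'end'] (min_width=8, slack=4)
Line 16: ['north'] (min_width=5, slack=7)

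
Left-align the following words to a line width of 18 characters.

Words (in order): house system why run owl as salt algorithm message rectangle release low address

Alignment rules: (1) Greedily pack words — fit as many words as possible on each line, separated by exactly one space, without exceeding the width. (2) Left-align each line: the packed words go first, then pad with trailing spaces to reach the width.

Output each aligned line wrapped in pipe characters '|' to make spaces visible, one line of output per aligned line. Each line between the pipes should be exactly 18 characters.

Answer: |house system why  |
|run owl as salt   |
|algorithm message |
|rectangle release |
|low address       |

Derivation:
Line 1: ['house', 'system', 'why'] (min_width=16, slack=2)
Line 2: ['run', 'owl', 'as', 'salt'] (min_width=15, slack=3)
Line 3: ['algorithm', 'message'] (min_width=17, slack=1)
Line 4: ['rectangle', 'release'] (min_width=17, slack=1)
Line 5: ['low', 'address'] (min_width=11, slack=7)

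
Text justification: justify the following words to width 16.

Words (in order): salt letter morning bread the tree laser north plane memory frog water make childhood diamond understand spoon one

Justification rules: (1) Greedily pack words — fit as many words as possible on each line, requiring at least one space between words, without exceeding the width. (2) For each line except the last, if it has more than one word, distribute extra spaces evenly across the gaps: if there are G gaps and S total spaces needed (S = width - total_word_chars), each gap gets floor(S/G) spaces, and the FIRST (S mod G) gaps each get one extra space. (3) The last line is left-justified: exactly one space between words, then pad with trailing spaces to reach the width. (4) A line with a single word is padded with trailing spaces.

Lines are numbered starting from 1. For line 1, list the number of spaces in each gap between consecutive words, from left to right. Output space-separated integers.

Line 1: ['salt', 'letter'] (min_width=11, slack=5)
Line 2: ['morning', 'bread'] (min_width=13, slack=3)
Line 3: ['the', 'tree', 'laser'] (min_width=14, slack=2)
Line 4: ['north', 'plane'] (min_width=11, slack=5)
Line 5: ['memory', 'frog'] (min_width=11, slack=5)
Line 6: ['water', 'make'] (min_width=10, slack=6)
Line 7: ['childhood'] (min_width=9, slack=7)
Line 8: ['diamond'] (min_width=7, slack=9)
Line 9: ['understand', 'spoon'] (min_width=16, slack=0)
Line 10: ['one'] (min_width=3, slack=13)

Answer: 6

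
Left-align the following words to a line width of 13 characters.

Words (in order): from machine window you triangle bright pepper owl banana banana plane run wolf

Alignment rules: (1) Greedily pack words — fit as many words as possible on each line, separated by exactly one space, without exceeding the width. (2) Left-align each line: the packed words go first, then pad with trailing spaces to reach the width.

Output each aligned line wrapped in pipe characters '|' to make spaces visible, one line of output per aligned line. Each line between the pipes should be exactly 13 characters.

Answer: |from machine |
|window you   |
|triangle     |
|bright pepper|
|owl banana   |
|banana plane |
|run wolf     |

Derivation:
Line 1: ['from', 'machine'] (min_width=12, slack=1)
Line 2: ['window', 'you'] (min_width=10, slack=3)
Line 3: ['triangle'] (min_width=8, slack=5)
Line 4: ['bright', 'pepper'] (min_width=13, slack=0)
Line 5: ['owl', 'banana'] (min_width=10, slack=3)
Line 6: ['banana', 'plane'] (min_width=12, slack=1)
Line 7: ['run', 'wolf'] (min_width=8, slack=5)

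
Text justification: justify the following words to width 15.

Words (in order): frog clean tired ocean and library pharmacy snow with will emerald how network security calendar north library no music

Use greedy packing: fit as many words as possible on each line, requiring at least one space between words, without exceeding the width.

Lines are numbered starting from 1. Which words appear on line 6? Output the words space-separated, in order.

Line 1: ['frog', 'clean'] (min_width=10, slack=5)
Line 2: ['tired', 'ocean', 'and'] (min_width=15, slack=0)
Line 3: ['library'] (min_width=7, slack=8)
Line 4: ['pharmacy', 'snow'] (min_width=13, slack=2)
Line 5: ['with', 'will'] (min_width=9, slack=6)
Line 6: ['emerald', 'how'] (min_width=11, slack=4)
Line 7: ['network'] (min_width=7, slack=8)
Line 8: ['security'] (min_width=8, slack=7)
Line 9: ['calendar', 'north'] (min_width=14, slack=1)
Line 10: ['library', 'no'] (min_width=10, slack=5)
Line 11: ['music'] (min_width=5, slack=10)

Answer: emerald how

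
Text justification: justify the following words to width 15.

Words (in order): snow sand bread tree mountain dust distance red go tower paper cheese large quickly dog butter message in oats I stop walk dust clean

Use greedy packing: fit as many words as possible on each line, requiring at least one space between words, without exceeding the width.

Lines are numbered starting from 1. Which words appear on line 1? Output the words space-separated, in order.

Answer: snow sand bread

Derivation:
Line 1: ['snow', 'sand', 'bread'] (min_width=15, slack=0)
Line 2: ['tree', 'mountain'] (min_width=13, slack=2)
Line 3: ['dust', 'distance'] (min_width=13, slack=2)
Line 4: ['red', 'go', 'tower'] (min_width=12, slack=3)
Line 5: ['paper', 'cheese'] (min_width=12, slack=3)
Line 6: ['large', 'quickly'] (min_width=13, slack=2)
Line 7: ['dog', 'butter'] (min_width=10, slack=5)
Line 8: ['message', 'in', 'oats'] (min_width=15, slack=0)
Line 9: ['I', 'stop', 'walk'] (min_width=11, slack=4)
Line 10: ['dust', 'clean'] (min_width=10, slack=5)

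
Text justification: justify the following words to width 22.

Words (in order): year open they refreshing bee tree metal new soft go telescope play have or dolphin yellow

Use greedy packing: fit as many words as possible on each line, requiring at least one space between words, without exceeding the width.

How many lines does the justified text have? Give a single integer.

Answer: 5

Derivation:
Line 1: ['year', 'open', 'they'] (min_width=14, slack=8)
Line 2: ['refreshing', 'bee', 'tree'] (min_width=19, slack=3)
Line 3: ['metal', 'new', 'soft', 'go'] (min_width=17, slack=5)
Line 4: ['telescope', 'play', 'have', 'or'] (min_width=22, slack=0)
Line 5: ['dolphin', 'yellow'] (min_width=14, slack=8)
Total lines: 5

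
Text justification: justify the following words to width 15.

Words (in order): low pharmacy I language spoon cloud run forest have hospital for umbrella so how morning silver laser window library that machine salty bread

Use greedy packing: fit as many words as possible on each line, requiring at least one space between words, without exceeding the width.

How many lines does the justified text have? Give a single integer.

Answer: 11

Derivation:
Line 1: ['low', 'pharmacy', 'I'] (min_width=14, slack=1)
Line 2: ['language', 'spoon'] (min_width=14, slack=1)
Line 3: ['cloud', 'run'] (min_width=9, slack=6)
Line 4: ['forest', 'have'] (min_width=11, slack=4)
Line 5: ['hospital', 'for'] (min_width=12, slack=3)
Line 6: ['umbrella', 'so', 'how'] (min_width=15, slack=0)
Line 7: ['morning', 'silver'] (min_width=14, slack=1)
Line 8: ['laser', 'window'] (min_width=12, slack=3)
Line 9: ['library', 'that'] (min_width=12, slack=3)
Line 10: ['machine', 'salty'] (min_width=13, slack=2)
Line 11: ['bread'] (min_width=5, slack=10)
Total lines: 11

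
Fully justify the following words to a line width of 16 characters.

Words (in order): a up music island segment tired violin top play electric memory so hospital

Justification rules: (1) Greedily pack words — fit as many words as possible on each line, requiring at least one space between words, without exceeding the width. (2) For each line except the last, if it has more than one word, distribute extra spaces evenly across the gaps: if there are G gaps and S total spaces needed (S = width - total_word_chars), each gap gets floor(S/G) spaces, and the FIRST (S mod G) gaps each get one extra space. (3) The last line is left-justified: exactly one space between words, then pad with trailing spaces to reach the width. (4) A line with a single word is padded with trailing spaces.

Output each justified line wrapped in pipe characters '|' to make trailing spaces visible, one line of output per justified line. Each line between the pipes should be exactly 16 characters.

Answer: |a    up    music|
|island   segment|
|tired violin top|
|play    electric|
|memory        so|
|hospital        |

Derivation:
Line 1: ['a', 'up', 'music'] (min_width=10, slack=6)
Line 2: ['island', 'segment'] (min_width=14, slack=2)
Line 3: ['tired', 'violin', 'top'] (min_width=16, slack=0)
Line 4: ['play', 'electric'] (min_width=13, slack=3)
Line 5: ['memory', 'so'] (min_width=9, slack=7)
Line 6: ['hospital'] (min_width=8, slack=8)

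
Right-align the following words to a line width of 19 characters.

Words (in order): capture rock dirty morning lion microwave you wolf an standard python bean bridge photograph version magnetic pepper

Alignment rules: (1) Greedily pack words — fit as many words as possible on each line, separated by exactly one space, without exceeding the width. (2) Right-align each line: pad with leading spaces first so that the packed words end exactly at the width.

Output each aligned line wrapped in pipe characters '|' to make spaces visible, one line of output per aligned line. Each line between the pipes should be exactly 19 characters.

Line 1: ['capture', 'rock', 'dirty'] (min_width=18, slack=1)
Line 2: ['morning', 'lion'] (min_width=12, slack=7)
Line 3: ['microwave', 'you', 'wolf'] (min_width=18, slack=1)
Line 4: ['an', 'standard', 'python'] (min_width=18, slack=1)
Line 5: ['bean', 'bridge'] (min_width=11, slack=8)
Line 6: ['photograph', 'version'] (min_width=18, slack=1)
Line 7: ['magnetic', 'pepper'] (min_width=15, slack=4)

Answer: | capture rock dirty|
|       morning lion|
| microwave you wolf|
| an standard python|
|        bean bridge|
| photograph version|
|    magnetic pepper|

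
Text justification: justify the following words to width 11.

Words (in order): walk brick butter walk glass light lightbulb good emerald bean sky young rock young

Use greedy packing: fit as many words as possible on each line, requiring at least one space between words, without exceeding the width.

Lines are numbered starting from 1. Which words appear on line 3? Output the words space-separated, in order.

Answer: glass light

Derivation:
Line 1: ['walk', 'brick'] (min_width=10, slack=1)
Line 2: ['butter', 'walk'] (min_width=11, slack=0)
Line 3: ['glass', 'light'] (min_width=11, slack=0)
Line 4: ['lightbulb'] (min_width=9, slack=2)
Line 5: ['good'] (min_width=4, slack=7)
Line 6: ['emerald'] (min_width=7, slack=4)
Line 7: ['bean', 'sky'] (min_width=8, slack=3)
Line 8: ['young', 'rock'] (min_width=10, slack=1)
Line 9: ['young'] (min_width=5, slack=6)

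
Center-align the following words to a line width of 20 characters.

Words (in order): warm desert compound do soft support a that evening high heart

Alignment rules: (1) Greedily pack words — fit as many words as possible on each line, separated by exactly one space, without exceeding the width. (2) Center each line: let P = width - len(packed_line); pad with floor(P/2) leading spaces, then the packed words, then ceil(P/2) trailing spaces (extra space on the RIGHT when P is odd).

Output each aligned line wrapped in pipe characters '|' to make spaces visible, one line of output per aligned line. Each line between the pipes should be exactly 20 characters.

Answer: |warm desert compound|
| do soft support a  |
| that evening high  |
|       heart        |

Derivation:
Line 1: ['warm', 'desert', 'compound'] (min_width=20, slack=0)
Line 2: ['do', 'soft', 'support', 'a'] (min_width=17, slack=3)
Line 3: ['that', 'evening', 'high'] (min_width=17, slack=3)
Line 4: ['heart'] (min_width=5, slack=15)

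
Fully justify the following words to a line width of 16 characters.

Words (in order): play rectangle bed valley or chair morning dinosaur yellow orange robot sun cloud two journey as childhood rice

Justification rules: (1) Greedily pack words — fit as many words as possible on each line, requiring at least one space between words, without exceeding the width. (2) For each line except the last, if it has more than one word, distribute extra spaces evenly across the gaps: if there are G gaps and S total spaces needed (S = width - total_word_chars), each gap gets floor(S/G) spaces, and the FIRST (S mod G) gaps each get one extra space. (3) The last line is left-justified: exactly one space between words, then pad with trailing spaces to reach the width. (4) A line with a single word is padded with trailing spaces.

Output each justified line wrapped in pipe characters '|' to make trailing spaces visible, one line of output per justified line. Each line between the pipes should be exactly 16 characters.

Answer: |play   rectangle|
|bed   valley  or|
|chair    morning|
|dinosaur  yellow|
|orange robot sun|
|cloud        two|
|journey       as|
|childhood rice  |

Derivation:
Line 1: ['play', 'rectangle'] (min_width=14, slack=2)
Line 2: ['bed', 'valley', 'or'] (min_width=13, slack=3)
Line 3: ['chair', 'morning'] (min_width=13, slack=3)
Line 4: ['dinosaur', 'yellow'] (min_width=15, slack=1)
Line 5: ['orange', 'robot', 'sun'] (min_width=16, slack=0)
Line 6: ['cloud', 'two'] (min_width=9, slack=7)
Line 7: ['journey', 'as'] (min_width=10, slack=6)
Line 8: ['childhood', 'rice'] (min_width=14, slack=2)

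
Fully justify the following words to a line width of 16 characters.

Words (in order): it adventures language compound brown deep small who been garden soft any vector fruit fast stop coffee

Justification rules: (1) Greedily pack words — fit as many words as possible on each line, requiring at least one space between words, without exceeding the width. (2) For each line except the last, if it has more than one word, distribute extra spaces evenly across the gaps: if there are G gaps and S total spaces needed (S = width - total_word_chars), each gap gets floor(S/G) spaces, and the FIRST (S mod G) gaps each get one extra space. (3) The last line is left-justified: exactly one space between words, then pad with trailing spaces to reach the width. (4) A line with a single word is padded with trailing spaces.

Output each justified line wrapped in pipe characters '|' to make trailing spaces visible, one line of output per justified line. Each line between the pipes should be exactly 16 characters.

Line 1: ['it', 'adventures'] (min_width=13, slack=3)
Line 2: ['language'] (min_width=8, slack=8)
Line 3: ['compound', 'brown'] (min_width=14, slack=2)
Line 4: ['deep', 'small', 'who'] (min_width=14, slack=2)
Line 5: ['been', 'garden', 'soft'] (min_width=16, slack=0)
Line 6: ['any', 'vector', 'fruit'] (min_width=16, slack=0)
Line 7: ['fast', 'stop', 'coffee'] (min_width=16, slack=0)

Answer: |it    adventures|
|language        |
|compound   brown|
|deep  small  who|
|been garden soft|
|any vector fruit|
|fast stop coffee|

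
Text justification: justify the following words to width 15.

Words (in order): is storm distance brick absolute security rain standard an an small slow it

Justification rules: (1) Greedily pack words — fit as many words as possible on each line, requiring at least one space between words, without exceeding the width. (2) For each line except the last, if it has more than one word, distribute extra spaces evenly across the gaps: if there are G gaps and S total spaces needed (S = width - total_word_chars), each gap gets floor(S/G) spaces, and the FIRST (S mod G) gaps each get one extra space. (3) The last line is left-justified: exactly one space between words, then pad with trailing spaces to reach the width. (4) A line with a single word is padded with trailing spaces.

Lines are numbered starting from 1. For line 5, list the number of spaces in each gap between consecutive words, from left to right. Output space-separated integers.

Line 1: ['is', 'storm'] (min_width=8, slack=7)
Line 2: ['distance', 'brick'] (min_width=14, slack=1)
Line 3: ['absolute'] (min_width=8, slack=7)
Line 4: ['security', 'rain'] (min_width=13, slack=2)
Line 5: ['standard', 'an', 'an'] (min_width=14, slack=1)
Line 6: ['small', 'slow', 'it'] (min_width=13, slack=2)

Answer: 2 1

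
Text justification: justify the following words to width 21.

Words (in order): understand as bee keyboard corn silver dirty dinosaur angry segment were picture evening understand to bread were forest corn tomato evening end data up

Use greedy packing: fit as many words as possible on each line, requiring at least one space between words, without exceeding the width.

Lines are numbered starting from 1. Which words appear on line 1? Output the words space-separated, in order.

Line 1: ['understand', 'as', 'bee'] (min_width=17, slack=4)
Line 2: ['keyboard', 'corn', 'silver'] (min_width=20, slack=1)
Line 3: ['dirty', 'dinosaur', 'angry'] (min_width=20, slack=1)
Line 4: ['segment', 'were', 'picture'] (min_width=20, slack=1)
Line 5: ['evening', 'understand', 'to'] (min_width=21, slack=0)
Line 6: ['bread', 'were', 'forest'] (min_width=17, slack=4)
Line 7: ['corn', 'tomato', 'evening'] (min_width=19, slack=2)
Line 8: ['end', 'data', 'up'] (min_width=11, slack=10)

Answer: understand as bee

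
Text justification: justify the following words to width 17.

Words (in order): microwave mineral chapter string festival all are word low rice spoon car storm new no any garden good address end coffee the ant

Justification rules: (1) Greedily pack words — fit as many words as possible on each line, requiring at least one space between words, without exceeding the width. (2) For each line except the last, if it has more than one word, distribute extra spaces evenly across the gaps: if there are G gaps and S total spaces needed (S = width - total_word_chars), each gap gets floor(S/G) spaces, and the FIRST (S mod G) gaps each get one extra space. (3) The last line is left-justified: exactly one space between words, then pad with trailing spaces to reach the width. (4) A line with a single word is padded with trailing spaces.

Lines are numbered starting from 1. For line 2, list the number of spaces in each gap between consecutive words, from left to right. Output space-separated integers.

Line 1: ['microwave', 'mineral'] (min_width=17, slack=0)
Line 2: ['chapter', 'string'] (min_width=14, slack=3)
Line 3: ['festival', 'all', 'are'] (min_width=16, slack=1)
Line 4: ['word', 'low', 'rice'] (min_width=13, slack=4)
Line 5: ['spoon', 'car', 'storm'] (min_width=15, slack=2)
Line 6: ['new', 'no', 'any', 'garden'] (min_width=17, slack=0)
Line 7: ['good', 'address', 'end'] (min_width=16, slack=1)
Line 8: ['coffee', 'the', 'ant'] (min_width=14, slack=3)

Answer: 4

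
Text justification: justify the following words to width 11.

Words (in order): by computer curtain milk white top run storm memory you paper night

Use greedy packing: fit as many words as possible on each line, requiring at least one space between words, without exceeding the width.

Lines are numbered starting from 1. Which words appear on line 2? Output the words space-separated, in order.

Answer: curtain

Derivation:
Line 1: ['by', 'computer'] (min_width=11, slack=0)
Line 2: ['curtain'] (min_width=7, slack=4)
Line 3: ['milk', 'white'] (min_width=10, slack=1)
Line 4: ['top', 'run'] (min_width=7, slack=4)
Line 5: ['storm'] (min_width=5, slack=6)
Line 6: ['memory', 'you'] (min_width=10, slack=1)
Line 7: ['paper', 'night'] (min_width=11, slack=0)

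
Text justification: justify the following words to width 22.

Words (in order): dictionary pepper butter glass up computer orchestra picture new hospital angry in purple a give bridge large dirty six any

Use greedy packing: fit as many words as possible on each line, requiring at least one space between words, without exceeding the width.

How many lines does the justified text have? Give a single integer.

Line 1: ['dictionary', 'pepper'] (min_width=17, slack=5)
Line 2: ['butter', 'glass', 'up'] (min_width=15, slack=7)
Line 3: ['computer', 'orchestra'] (min_width=18, slack=4)
Line 4: ['picture', 'new', 'hospital'] (min_width=20, slack=2)
Line 5: ['angry', 'in', 'purple', 'a', 'give'] (min_width=22, slack=0)
Line 6: ['bridge', 'large', 'dirty', 'six'] (min_width=22, slack=0)
Line 7: ['any'] (min_width=3, slack=19)
Total lines: 7

Answer: 7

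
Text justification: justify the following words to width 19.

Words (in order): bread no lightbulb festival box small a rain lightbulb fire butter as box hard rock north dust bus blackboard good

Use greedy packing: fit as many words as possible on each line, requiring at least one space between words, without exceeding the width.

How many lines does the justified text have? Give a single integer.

Line 1: ['bread', 'no', 'lightbulb'] (min_width=18, slack=1)
Line 2: ['festival', 'box', 'small'] (min_width=18, slack=1)
Line 3: ['a', 'rain', 'lightbulb'] (min_width=16, slack=3)
Line 4: ['fire', 'butter', 'as', 'box'] (min_width=18, slack=1)
Line 5: ['hard', 'rock', 'north'] (min_width=15, slack=4)
Line 6: ['dust', 'bus', 'blackboard'] (min_width=19, slack=0)
Line 7: ['good'] (min_width=4, slack=15)
Total lines: 7

Answer: 7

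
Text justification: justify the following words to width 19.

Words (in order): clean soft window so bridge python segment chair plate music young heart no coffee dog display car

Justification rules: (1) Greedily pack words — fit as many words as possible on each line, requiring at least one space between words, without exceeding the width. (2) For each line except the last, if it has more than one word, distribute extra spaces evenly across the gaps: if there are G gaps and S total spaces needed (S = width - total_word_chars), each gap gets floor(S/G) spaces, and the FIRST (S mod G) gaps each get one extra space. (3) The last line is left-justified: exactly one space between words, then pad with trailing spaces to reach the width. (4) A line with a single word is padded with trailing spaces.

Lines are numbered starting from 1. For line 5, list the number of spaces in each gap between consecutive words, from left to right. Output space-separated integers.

Line 1: ['clean', 'soft', 'window'] (min_width=17, slack=2)
Line 2: ['so', 'bridge', 'python'] (min_width=16, slack=3)
Line 3: ['segment', 'chair', 'plate'] (min_width=19, slack=0)
Line 4: ['music', 'young', 'heart'] (min_width=17, slack=2)
Line 5: ['no', 'coffee', 'dog'] (min_width=13, slack=6)
Line 6: ['display', 'car'] (min_width=11, slack=8)

Answer: 4 4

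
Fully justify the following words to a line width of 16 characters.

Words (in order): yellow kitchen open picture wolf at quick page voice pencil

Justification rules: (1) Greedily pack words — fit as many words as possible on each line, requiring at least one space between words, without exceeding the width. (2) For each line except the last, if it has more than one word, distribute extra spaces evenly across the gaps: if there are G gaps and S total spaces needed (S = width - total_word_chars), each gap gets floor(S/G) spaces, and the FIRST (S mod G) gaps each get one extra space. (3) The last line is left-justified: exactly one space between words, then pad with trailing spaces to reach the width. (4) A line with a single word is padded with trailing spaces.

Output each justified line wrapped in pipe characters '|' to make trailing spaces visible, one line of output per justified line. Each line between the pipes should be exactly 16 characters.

Answer: |yellow   kitchen|
|open     picture|
|wolf   at  quick|
|page       voice|
|pencil          |

Derivation:
Line 1: ['yellow', 'kitchen'] (min_width=14, slack=2)
Line 2: ['open', 'picture'] (min_width=12, slack=4)
Line 3: ['wolf', 'at', 'quick'] (min_width=13, slack=3)
Line 4: ['page', 'voice'] (min_width=10, slack=6)
Line 5: ['pencil'] (min_width=6, slack=10)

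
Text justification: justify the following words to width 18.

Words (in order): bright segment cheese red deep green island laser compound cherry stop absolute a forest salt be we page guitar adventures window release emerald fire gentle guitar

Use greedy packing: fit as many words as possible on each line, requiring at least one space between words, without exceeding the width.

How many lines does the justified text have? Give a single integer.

Line 1: ['bright', 'segment'] (min_width=14, slack=4)
Line 2: ['cheese', 'red', 'deep'] (min_width=15, slack=3)
Line 3: ['green', 'island', 'laser'] (min_width=18, slack=0)
Line 4: ['compound', 'cherry'] (min_width=15, slack=3)
Line 5: ['stop', 'absolute', 'a'] (min_width=15, slack=3)
Line 6: ['forest', 'salt', 'be', 'we'] (min_width=17, slack=1)
Line 7: ['page', 'guitar'] (min_width=11, slack=7)
Line 8: ['adventures', 'window'] (min_width=17, slack=1)
Line 9: ['release', 'emerald'] (min_width=15, slack=3)
Line 10: ['fire', 'gentle', 'guitar'] (min_width=18, slack=0)
Total lines: 10

Answer: 10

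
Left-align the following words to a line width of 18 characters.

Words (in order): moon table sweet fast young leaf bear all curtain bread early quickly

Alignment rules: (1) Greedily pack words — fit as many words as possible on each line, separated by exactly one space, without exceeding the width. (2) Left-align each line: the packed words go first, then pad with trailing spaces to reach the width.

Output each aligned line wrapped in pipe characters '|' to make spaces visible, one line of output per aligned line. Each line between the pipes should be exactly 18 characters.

Answer: |moon table sweet  |
|fast young leaf   |
|bear all curtain  |
|bread early       |
|quickly           |

Derivation:
Line 1: ['moon', 'table', 'sweet'] (min_width=16, slack=2)
Line 2: ['fast', 'young', 'leaf'] (min_width=15, slack=3)
Line 3: ['bear', 'all', 'curtain'] (min_width=16, slack=2)
Line 4: ['bread', 'early'] (min_width=11, slack=7)
Line 5: ['quickly'] (min_width=7, slack=11)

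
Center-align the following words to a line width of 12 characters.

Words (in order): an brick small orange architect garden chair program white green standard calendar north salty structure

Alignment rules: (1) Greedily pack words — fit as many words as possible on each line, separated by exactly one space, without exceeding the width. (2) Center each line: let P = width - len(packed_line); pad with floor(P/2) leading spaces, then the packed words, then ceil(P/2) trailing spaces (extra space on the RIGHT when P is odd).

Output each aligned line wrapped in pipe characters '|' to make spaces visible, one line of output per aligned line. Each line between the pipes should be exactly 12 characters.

Line 1: ['an', 'brick'] (min_width=8, slack=4)
Line 2: ['small', 'orange'] (min_width=12, slack=0)
Line 3: ['architect'] (min_width=9, slack=3)
Line 4: ['garden', 'chair'] (min_width=12, slack=0)
Line 5: ['program'] (min_width=7, slack=5)
Line 6: ['white', 'green'] (min_width=11, slack=1)
Line 7: ['standard'] (min_width=8, slack=4)
Line 8: ['calendar'] (min_width=8, slack=4)
Line 9: ['north', 'salty'] (min_width=11, slack=1)
Line 10: ['structure'] (min_width=9, slack=3)

Answer: |  an brick  |
|small orange|
| architect  |
|garden chair|
|  program   |
|white green |
|  standard  |
|  calendar  |
|north salty |
| structure  |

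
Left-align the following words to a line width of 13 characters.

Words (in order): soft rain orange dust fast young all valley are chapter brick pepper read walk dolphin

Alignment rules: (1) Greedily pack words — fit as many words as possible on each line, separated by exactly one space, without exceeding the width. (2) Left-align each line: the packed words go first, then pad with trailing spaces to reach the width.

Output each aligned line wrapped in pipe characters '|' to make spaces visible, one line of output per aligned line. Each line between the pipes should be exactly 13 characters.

Answer: |soft rain    |
|orange dust  |
|fast young   |
|all valley   |
|are chapter  |
|brick pepper |
|read walk    |
|dolphin      |

Derivation:
Line 1: ['soft', 'rain'] (min_width=9, slack=4)
Line 2: ['orange', 'dust'] (min_width=11, slack=2)
Line 3: ['fast', 'young'] (min_width=10, slack=3)
Line 4: ['all', 'valley'] (min_width=10, slack=3)
Line 5: ['are', 'chapter'] (min_width=11, slack=2)
Line 6: ['brick', 'pepper'] (min_width=12, slack=1)
Line 7: ['read', 'walk'] (min_width=9, slack=4)
Line 8: ['dolphin'] (min_width=7, slack=6)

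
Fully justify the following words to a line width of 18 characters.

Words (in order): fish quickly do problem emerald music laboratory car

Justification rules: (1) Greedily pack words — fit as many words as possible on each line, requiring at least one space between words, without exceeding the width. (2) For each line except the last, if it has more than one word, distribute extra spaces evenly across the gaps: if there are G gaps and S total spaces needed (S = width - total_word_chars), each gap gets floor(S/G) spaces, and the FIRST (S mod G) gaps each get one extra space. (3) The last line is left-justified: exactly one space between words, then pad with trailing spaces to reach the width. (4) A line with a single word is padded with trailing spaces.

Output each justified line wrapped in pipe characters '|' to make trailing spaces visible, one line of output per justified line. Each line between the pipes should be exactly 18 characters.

Answer: |fish   quickly  do|
|problem    emerald|
|music   laboratory|
|car               |

Derivation:
Line 1: ['fish', 'quickly', 'do'] (min_width=15, slack=3)
Line 2: ['problem', 'emerald'] (min_width=15, slack=3)
Line 3: ['music', 'laboratory'] (min_width=16, slack=2)
Line 4: ['car'] (min_width=3, slack=15)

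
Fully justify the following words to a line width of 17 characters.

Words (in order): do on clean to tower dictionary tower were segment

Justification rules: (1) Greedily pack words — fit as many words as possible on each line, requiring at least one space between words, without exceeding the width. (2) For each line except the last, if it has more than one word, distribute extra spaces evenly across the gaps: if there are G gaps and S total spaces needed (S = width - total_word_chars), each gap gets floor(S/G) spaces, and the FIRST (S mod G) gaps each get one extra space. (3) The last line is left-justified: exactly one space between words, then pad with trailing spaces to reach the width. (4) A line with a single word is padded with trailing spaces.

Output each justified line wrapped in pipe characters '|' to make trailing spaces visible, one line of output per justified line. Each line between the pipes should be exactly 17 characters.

Answer: |do  on  clean  to|
|tower  dictionary|
|tower        were|
|segment          |

Derivation:
Line 1: ['do', 'on', 'clean', 'to'] (min_width=14, slack=3)
Line 2: ['tower', 'dictionary'] (min_width=16, slack=1)
Line 3: ['tower', 'were'] (min_width=10, slack=7)
Line 4: ['segment'] (min_width=7, slack=10)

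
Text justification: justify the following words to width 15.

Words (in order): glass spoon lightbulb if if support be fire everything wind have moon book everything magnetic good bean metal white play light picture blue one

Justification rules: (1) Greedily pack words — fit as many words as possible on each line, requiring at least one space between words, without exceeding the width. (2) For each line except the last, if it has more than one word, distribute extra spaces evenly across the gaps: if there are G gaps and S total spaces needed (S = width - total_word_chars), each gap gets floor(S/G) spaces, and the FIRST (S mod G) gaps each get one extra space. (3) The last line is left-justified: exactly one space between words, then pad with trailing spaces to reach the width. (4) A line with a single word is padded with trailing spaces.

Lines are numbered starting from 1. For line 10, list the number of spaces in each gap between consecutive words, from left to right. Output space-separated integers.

Answer: 3

Derivation:
Line 1: ['glass', 'spoon'] (min_width=11, slack=4)
Line 2: ['lightbulb', 'if', 'if'] (min_width=15, slack=0)
Line 3: ['support', 'be', 'fire'] (min_width=15, slack=0)
Line 4: ['everything', 'wind'] (min_width=15, slack=0)
Line 5: ['have', 'moon', 'book'] (min_width=14, slack=1)
Line 6: ['everything'] (min_width=10, slack=5)
Line 7: ['magnetic', 'good'] (min_width=13, slack=2)
Line 8: ['bean', 'metal'] (min_width=10, slack=5)
Line 9: ['white', 'play'] (min_width=10, slack=5)
Line 10: ['light', 'picture'] (min_width=13, slack=2)
Line 11: ['blue', 'one'] (min_width=8, slack=7)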